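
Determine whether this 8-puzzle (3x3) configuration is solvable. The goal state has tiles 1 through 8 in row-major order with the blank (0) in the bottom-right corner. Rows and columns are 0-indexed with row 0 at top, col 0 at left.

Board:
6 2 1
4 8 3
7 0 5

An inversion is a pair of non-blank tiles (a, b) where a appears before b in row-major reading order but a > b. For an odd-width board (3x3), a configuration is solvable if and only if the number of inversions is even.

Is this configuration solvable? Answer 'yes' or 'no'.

Answer: no

Derivation:
Inversions (pairs i<j in row-major order where tile[i] > tile[j] > 0): 11
11 is odd, so the puzzle is not solvable.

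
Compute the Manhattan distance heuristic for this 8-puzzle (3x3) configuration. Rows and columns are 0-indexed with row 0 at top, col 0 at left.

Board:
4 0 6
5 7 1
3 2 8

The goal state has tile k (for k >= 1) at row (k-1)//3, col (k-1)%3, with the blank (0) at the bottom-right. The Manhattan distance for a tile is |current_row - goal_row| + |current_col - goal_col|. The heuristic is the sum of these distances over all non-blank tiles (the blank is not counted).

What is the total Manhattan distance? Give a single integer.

Answer: 15

Derivation:
Tile 4: (0,0)->(1,0) = 1
Tile 6: (0,2)->(1,2) = 1
Tile 5: (1,0)->(1,1) = 1
Tile 7: (1,1)->(2,0) = 2
Tile 1: (1,2)->(0,0) = 3
Tile 3: (2,0)->(0,2) = 4
Tile 2: (2,1)->(0,1) = 2
Tile 8: (2,2)->(2,1) = 1
Sum: 1 + 1 + 1 + 2 + 3 + 4 + 2 + 1 = 15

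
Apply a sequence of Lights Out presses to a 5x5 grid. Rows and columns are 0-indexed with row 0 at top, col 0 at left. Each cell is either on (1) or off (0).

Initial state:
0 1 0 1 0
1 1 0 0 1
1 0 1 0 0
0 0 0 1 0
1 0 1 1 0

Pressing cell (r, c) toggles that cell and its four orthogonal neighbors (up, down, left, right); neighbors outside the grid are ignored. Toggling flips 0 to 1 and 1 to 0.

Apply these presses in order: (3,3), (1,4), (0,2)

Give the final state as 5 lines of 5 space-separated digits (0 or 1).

Answer: 0 0 1 0 1
1 1 1 1 0
1 0 1 1 1
0 0 1 0 1
1 0 1 0 0

Derivation:
After press 1 at (3,3):
0 1 0 1 0
1 1 0 0 1
1 0 1 1 0
0 0 1 0 1
1 0 1 0 0

After press 2 at (1,4):
0 1 0 1 1
1 1 0 1 0
1 0 1 1 1
0 0 1 0 1
1 0 1 0 0

After press 3 at (0,2):
0 0 1 0 1
1 1 1 1 0
1 0 1 1 1
0 0 1 0 1
1 0 1 0 0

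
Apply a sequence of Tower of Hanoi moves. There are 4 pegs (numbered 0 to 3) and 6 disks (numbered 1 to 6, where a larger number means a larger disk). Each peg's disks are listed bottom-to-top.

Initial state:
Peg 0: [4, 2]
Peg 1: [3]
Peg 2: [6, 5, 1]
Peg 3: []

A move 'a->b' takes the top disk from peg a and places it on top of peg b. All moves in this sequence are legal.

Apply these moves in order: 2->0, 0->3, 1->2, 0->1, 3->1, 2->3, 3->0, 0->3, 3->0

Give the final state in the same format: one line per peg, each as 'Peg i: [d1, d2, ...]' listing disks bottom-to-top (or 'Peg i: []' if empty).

After move 1 (2->0):
Peg 0: [4, 2, 1]
Peg 1: [3]
Peg 2: [6, 5]
Peg 3: []

After move 2 (0->3):
Peg 0: [4, 2]
Peg 1: [3]
Peg 2: [6, 5]
Peg 3: [1]

After move 3 (1->2):
Peg 0: [4, 2]
Peg 1: []
Peg 2: [6, 5, 3]
Peg 3: [1]

After move 4 (0->1):
Peg 0: [4]
Peg 1: [2]
Peg 2: [6, 5, 3]
Peg 3: [1]

After move 5 (3->1):
Peg 0: [4]
Peg 1: [2, 1]
Peg 2: [6, 5, 3]
Peg 3: []

After move 6 (2->3):
Peg 0: [4]
Peg 1: [2, 1]
Peg 2: [6, 5]
Peg 3: [3]

After move 7 (3->0):
Peg 0: [4, 3]
Peg 1: [2, 1]
Peg 2: [6, 5]
Peg 3: []

After move 8 (0->3):
Peg 0: [4]
Peg 1: [2, 1]
Peg 2: [6, 5]
Peg 3: [3]

After move 9 (3->0):
Peg 0: [4, 3]
Peg 1: [2, 1]
Peg 2: [6, 5]
Peg 3: []

Answer: Peg 0: [4, 3]
Peg 1: [2, 1]
Peg 2: [6, 5]
Peg 3: []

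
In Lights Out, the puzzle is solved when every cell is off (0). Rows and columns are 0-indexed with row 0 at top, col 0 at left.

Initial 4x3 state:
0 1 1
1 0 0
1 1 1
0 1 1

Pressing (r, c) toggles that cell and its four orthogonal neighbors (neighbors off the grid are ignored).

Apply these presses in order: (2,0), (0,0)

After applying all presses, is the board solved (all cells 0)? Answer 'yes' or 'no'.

After press 1 at (2,0):
0 1 1
0 0 0
0 0 1
1 1 1

After press 2 at (0,0):
1 0 1
1 0 0
0 0 1
1 1 1

Lights still on: 7

Answer: no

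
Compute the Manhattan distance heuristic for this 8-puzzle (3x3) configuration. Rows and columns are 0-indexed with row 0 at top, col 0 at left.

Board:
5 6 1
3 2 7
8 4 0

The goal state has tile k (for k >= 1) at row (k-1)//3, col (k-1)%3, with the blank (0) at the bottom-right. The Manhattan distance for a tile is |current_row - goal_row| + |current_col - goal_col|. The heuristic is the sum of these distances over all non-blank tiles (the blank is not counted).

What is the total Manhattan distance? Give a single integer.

Tile 5: (0,0)->(1,1) = 2
Tile 6: (0,1)->(1,2) = 2
Tile 1: (0,2)->(0,0) = 2
Tile 3: (1,0)->(0,2) = 3
Tile 2: (1,1)->(0,1) = 1
Tile 7: (1,2)->(2,0) = 3
Tile 8: (2,0)->(2,1) = 1
Tile 4: (2,1)->(1,0) = 2
Sum: 2 + 2 + 2 + 3 + 1 + 3 + 1 + 2 = 16

Answer: 16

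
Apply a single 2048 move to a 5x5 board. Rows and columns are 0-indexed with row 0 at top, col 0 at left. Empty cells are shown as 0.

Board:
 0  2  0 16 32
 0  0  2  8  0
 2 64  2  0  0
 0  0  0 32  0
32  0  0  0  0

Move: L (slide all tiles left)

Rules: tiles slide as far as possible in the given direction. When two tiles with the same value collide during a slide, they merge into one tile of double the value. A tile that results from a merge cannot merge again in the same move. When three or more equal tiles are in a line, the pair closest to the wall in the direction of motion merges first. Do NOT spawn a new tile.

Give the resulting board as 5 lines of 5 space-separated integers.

Slide left:
row 0: [0, 2, 0, 16, 32] -> [2, 16, 32, 0, 0]
row 1: [0, 0, 2, 8, 0] -> [2, 8, 0, 0, 0]
row 2: [2, 64, 2, 0, 0] -> [2, 64, 2, 0, 0]
row 3: [0, 0, 0, 32, 0] -> [32, 0, 0, 0, 0]
row 4: [32, 0, 0, 0, 0] -> [32, 0, 0, 0, 0]

Answer:  2 16 32  0  0
 2  8  0  0  0
 2 64  2  0  0
32  0  0  0  0
32  0  0  0  0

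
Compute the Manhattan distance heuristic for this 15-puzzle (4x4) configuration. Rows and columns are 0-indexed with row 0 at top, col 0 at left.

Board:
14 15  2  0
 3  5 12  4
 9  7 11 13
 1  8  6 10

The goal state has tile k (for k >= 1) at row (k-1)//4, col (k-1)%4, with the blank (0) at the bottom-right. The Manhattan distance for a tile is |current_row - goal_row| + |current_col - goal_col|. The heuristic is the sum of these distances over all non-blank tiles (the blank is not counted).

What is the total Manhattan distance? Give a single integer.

Answer: 35

Derivation:
Tile 14: at (0,0), goal (3,1), distance |0-3|+|0-1| = 4
Tile 15: at (0,1), goal (3,2), distance |0-3|+|1-2| = 4
Tile 2: at (0,2), goal (0,1), distance |0-0|+|2-1| = 1
Tile 3: at (1,0), goal (0,2), distance |1-0|+|0-2| = 3
Tile 5: at (1,1), goal (1,0), distance |1-1|+|1-0| = 1
Tile 12: at (1,2), goal (2,3), distance |1-2|+|2-3| = 2
Tile 4: at (1,3), goal (0,3), distance |1-0|+|3-3| = 1
Tile 9: at (2,0), goal (2,0), distance |2-2|+|0-0| = 0
Tile 7: at (2,1), goal (1,2), distance |2-1|+|1-2| = 2
Tile 11: at (2,2), goal (2,2), distance |2-2|+|2-2| = 0
Tile 13: at (2,3), goal (3,0), distance |2-3|+|3-0| = 4
Tile 1: at (3,0), goal (0,0), distance |3-0|+|0-0| = 3
Tile 8: at (3,1), goal (1,3), distance |3-1|+|1-3| = 4
Tile 6: at (3,2), goal (1,1), distance |3-1|+|2-1| = 3
Tile 10: at (3,3), goal (2,1), distance |3-2|+|3-1| = 3
Sum: 4 + 4 + 1 + 3 + 1 + 2 + 1 + 0 + 2 + 0 + 4 + 3 + 4 + 3 + 3 = 35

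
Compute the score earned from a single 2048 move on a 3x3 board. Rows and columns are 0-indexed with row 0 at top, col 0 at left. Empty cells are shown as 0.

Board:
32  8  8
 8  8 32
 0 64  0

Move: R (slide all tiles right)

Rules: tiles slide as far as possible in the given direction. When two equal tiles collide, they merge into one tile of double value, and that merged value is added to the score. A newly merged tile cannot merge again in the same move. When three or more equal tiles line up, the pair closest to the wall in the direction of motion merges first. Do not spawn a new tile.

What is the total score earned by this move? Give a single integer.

Slide right:
row 0: [32, 8, 8] -> [0, 32, 16]  score +16 (running 16)
row 1: [8, 8, 32] -> [0, 16, 32]  score +16 (running 32)
row 2: [0, 64, 0] -> [0, 0, 64]  score +0 (running 32)
Board after move:
 0 32 16
 0 16 32
 0  0 64

Answer: 32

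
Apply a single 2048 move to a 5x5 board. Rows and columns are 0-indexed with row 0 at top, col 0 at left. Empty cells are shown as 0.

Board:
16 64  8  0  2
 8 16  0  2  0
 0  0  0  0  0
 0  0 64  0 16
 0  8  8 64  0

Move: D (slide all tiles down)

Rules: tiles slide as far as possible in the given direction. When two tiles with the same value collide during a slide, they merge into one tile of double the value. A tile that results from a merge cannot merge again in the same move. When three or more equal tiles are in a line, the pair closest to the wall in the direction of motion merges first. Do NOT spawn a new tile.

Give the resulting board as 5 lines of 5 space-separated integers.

Slide down:
col 0: [16, 8, 0, 0, 0] -> [0, 0, 0, 16, 8]
col 1: [64, 16, 0, 0, 8] -> [0, 0, 64, 16, 8]
col 2: [8, 0, 0, 64, 8] -> [0, 0, 8, 64, 8]
col 3: [0, 2, 0, 0, 64] -> [0, 0, 0, 2, 64]
col 4: [2, 0, 0, 16, 0] -> [0, 0, 0, 2, 16]

Answer:  0  0  0  0  0
 0  0  0  0  0
 0 64  8  0  0
16 16 64  2  2
 8  8  8 64 16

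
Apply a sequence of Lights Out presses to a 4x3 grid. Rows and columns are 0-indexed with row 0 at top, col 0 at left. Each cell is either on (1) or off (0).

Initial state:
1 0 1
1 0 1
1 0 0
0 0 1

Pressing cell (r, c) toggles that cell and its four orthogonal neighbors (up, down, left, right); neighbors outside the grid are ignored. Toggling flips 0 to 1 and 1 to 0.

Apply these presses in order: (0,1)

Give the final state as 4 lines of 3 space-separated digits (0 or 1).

After press 1 at (0,1):
0 1 0
1 1 1
1 0 0
0 0 1

Answer: 0 1 0
1 1 1
1 0 0
0 0 1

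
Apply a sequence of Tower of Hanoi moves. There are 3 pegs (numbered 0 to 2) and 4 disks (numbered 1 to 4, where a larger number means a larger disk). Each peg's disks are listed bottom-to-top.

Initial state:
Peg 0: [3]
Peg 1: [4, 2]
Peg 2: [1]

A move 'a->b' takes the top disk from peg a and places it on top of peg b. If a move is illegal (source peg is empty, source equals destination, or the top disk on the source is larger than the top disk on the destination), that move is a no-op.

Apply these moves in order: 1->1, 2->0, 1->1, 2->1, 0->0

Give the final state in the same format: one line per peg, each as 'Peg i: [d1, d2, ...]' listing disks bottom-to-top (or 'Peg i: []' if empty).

Answer: Peg 0: [3, 1]
Peg 1: [4, 2]
Peg 2: []

Derivation:
After move 1 (1->1):
Peg 0: [3]
Peg 1: [4, 2]
Peg 2: [1]

After move 2 (2->0):
Peg 0: [3, 1]
Peg 1: [4, 2]
Peg 2: []

After move 3 (1->1):
Peg 0: [3, 1]
Peg 1: [4, 2]
Peg 2: []

After move 4 (2->1):
Peg 0: [3, 1]
Peg 1: [4, 2]
Peg 2: []

After move 5 (0->0):
Peg 0: [3, 1]
Peg 1: [4, 2]
Peg 2: []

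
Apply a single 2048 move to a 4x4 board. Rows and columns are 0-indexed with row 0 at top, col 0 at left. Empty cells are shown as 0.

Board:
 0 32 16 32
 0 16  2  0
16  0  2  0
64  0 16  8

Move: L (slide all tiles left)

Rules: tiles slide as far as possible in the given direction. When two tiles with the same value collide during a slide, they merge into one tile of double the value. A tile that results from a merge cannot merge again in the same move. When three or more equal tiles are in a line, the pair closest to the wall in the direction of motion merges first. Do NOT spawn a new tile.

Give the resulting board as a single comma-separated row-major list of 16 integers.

Answer: 32, 16, 32, 0, 16, 2, 0, 0, 16, 2, 0, 0, 64, 16, 8, 0

Derivation:
Slide left:
row 0: [0, 32, 16, 32] -> [32, 16, 32, 0]
row 1: [0, 16, 2, 0] -> [16, 2, 0, 0]
row 2: [16, 0, 2, 0] -> [16, 2, 0, 0]
row 3: [64, 0, 16, 8] -> [64, 16, 8, 0]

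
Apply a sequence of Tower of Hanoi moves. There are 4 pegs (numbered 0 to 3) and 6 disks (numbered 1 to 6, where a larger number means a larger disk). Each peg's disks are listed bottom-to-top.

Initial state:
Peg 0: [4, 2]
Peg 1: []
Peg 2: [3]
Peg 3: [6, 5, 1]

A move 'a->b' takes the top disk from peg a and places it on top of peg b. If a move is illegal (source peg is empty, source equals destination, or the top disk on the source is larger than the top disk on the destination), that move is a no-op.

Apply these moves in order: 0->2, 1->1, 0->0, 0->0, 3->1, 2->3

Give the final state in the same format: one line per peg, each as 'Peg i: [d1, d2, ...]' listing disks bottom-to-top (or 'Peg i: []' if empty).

Answer: Peg 0: [4]
Peg 1: [1]
Peg 2: [3]
Peg 3: [6, 5, 2]

Derivation:
After move 1 (0->2):
Peg 0: [4]
Peg 1: []
Peg 2: [3, 2]
Peg 3: [6, 5, 1]

After move 2 (1->1):
Peg 0: [4]
Peg 1: []
Peg 2: [3, 2]
Peg 3: [6, 5, 1]

After move 3 (0->0):
Peg 0: [4]
Peg 1: []
Peg 2: [3, 2]
Peg 3: [6, 5, 1]

After move 4 (0->0):
Peg 0: [4]
Peg 1: []
Peg 2: [3, 2]
Peg 3: [6, 5, 1]

After move 5 (3->1):
Peg 0: [4]
Peg 1: [1]
Peg 2: [3, 2]
Peg 3: [6, 5]

After move 6 (2->3):
Peg 0: [4]
Peg 1: [1]
Peg 2: [3]
Peg 3: [6, 5, 2]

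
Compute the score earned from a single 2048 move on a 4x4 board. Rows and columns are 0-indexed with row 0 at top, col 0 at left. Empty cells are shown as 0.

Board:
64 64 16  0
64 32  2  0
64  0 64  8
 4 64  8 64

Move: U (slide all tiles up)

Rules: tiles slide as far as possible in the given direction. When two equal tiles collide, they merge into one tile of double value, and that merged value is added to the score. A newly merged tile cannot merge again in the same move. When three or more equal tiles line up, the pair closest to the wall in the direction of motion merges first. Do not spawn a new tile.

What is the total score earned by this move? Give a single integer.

Answer: 128

Derivation:
Slide up:
col 0: [64, 64, 64, 4] -> [128, 64, 4, 0]  score +128 (running 128)
col 1: [64, 32, 0, 64] -> [64, 32, 64, 0]  score +0 (running 128)
col 2: [16, 2, 64, 8] -> [16, 2, 64, 8]  score +0 (running 128)
col 3: [0, 0, 8, 64] -> [8, 64, 0, 0]  score +0 (running 128)
Board after move:
128  64  16   8
 64  32   2  64
  4  64  64   0
  0   0   8   0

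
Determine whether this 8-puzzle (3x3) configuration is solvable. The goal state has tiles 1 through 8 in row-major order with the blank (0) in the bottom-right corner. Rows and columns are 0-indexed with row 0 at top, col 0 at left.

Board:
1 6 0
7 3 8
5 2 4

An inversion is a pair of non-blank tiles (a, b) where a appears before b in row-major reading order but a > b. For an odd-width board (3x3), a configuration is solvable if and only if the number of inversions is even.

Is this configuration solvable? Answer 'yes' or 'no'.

Answer: yes

Derivation:
Inversions (pairs i<j in row-major order where tile[i] > tile[j] > 0): 14
14 is even, so the puzzle is solvable.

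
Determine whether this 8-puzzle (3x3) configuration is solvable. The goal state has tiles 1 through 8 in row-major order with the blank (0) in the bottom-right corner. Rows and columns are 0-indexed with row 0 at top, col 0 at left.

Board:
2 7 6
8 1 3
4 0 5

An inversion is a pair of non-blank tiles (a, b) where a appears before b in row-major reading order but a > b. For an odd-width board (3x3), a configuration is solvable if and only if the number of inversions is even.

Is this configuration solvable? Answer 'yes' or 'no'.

Answer: yes

Derivation:
Inversions (pairs i<j in row-major order where tile[i] > tile[j] > 0): 14
14 is even, so the puzzle is solvable.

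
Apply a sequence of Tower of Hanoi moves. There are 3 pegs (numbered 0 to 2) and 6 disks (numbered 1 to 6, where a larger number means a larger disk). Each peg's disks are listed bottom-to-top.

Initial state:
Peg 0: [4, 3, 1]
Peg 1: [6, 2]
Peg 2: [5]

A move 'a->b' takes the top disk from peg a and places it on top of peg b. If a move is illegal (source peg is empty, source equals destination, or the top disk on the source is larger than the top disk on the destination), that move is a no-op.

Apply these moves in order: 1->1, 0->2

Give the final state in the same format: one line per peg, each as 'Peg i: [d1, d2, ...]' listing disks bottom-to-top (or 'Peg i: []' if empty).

After move 1 (1->1):
Peg 0: [4, 3, 1]
Peg 1: [6, 2]
Peg 2: [5]

After move 2 (0->2):
Peg 0: [4, 3]
Peg 1: [6, 2]
Peg 2: [5, 1]

Answer: Peg 0: [4, 3]
Peg 1: [6, 2]
Peg 2: [5, 1]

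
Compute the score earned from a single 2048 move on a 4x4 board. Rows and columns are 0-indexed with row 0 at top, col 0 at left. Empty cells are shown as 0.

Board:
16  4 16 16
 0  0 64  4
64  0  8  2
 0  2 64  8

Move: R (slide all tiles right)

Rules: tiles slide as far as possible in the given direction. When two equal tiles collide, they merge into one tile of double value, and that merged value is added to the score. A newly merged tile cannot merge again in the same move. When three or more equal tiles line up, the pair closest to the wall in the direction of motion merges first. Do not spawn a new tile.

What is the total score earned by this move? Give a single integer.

Slide right:
row 0: [16, 4, 16, 16] -> [0, 16, 4, 32]  score +32 (running 32)
row 1: [0, 0, 64, 4] -> [0, 0, 64, 4]  score +0 (running 32)
row 2: [64, 0, 8, 2] -> [0, 64, 8, 2]  score +0 (running 32)
row 3: [0, 2, 64, 8] -> [0, 2, 64, 8]  score +0 (running 32)
Board after move:
 0 16  4 32
 0  0 64  4
 0 64  8  2
 0  2 64  8

Answer: 32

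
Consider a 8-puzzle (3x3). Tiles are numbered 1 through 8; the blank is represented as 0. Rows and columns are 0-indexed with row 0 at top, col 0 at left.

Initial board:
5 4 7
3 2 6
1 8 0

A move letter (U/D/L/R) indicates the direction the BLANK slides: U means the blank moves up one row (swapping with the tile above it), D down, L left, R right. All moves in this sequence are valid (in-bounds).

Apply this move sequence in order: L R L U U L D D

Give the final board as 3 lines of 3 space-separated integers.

After move 1 (L):
5 4 7
3 2 6
1 0 8

After move 2 (R):
5 4 7
3 2 6
1 8 0

After move 3 (L):
5 4 7
3 2 6
1 0 8

After move 4 (U):
5 4 7
3 0 6
1 2 8

After move 5 (U):
5 0 7
3 4 6
1 2 8

After move 6 (L):
0 5 7
3 4 6
1 2 8

After move 7 (D):
3 5 7
0 4 6
1 2 8

After move 8 (D):
3 5 7
1 4 6
0 2 8

Answer: 3 5 7
1 4 6
0 2 8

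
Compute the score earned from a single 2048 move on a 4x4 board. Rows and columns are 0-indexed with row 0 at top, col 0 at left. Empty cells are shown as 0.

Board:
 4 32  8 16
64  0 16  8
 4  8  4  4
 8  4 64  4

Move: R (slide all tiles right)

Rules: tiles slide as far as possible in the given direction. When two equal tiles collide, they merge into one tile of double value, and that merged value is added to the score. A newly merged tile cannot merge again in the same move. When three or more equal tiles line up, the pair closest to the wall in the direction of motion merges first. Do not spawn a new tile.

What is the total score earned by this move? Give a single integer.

Answer: 8

Derivation:
Slide right:
row 0: [4, 32, 8, 16] -> [4, 32, 8, 16]  score +0 (running 0)
row 1: [64, 0, 16, 8] -> [0, 64, 16, 8]  score +0 (running 0)
row 2: [4, 8, 4, 4] -> [0, 4, 8, 8]  score +8 (running 8)
row 3: [8, 4, 64, 4] -> [8, 4, 64, 4]  score +0 (running 8)
Board after move:
 4 32  8 16
 0 64 16  8
 0  4  8  8
 8  4 64  4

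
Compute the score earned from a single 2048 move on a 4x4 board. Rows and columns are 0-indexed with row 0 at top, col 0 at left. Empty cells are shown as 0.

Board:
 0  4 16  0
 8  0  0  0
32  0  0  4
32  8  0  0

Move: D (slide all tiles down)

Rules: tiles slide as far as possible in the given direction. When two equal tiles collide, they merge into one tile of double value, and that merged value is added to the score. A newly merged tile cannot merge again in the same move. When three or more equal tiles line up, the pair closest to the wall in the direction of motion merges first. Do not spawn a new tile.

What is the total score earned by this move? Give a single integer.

Answer: 64

Derivation:
Slide down:
col 0: [0, 8, 32, 32] -> [0, 0, 8, 64]  score +64 (running 64)
col 1: [4, 0, 0, 8] -> [0, 0, 4, 8]  score +0 (running 64)
col 2: [16, 0, 0, 0] -> [0, 0, 0, 16]  score +0 (running 64)
col 3: [0, 0, 4, 0] -> [0, 0, 0, 4]  score +0 (running 64)
Board after move:
 0  0  0  0
 0  0  0  0
 8  4  0  0
64  8 16  4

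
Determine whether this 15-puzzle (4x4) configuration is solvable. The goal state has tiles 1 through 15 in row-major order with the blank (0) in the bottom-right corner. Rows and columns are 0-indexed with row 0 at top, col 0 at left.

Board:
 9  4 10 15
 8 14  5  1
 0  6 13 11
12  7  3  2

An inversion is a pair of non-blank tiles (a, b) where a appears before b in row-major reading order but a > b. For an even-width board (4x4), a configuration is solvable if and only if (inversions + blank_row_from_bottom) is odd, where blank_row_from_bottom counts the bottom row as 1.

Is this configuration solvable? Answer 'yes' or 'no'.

Inversions: 63
Blank is in row 2 (0-indexed from top), which is row 2 counting from the bottom (bottom = 1).
63 + 2 = 65, which is odd, so the puzzle is solvable.

Answer: yes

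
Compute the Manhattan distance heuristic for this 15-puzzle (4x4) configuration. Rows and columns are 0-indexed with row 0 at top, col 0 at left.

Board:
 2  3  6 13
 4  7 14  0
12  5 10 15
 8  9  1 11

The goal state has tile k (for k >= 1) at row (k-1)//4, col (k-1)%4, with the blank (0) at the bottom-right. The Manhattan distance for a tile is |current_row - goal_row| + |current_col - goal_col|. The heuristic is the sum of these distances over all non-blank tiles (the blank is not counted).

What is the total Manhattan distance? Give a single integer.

Tile 2: at (0,0), goal (0,1), distance |0-0|+|0-1| = 1
Tile 3: at (0,1), goal (0,2), distance |0-0|+|1-2| = 1
Tile 6: at (0,2), goal (1,1), distance |0-1|+|2-1| = 2
Tile 13: at (0,3), goal (3,0), distance |0-3|+|3-0| = 6
Tile 4: at (1,0), goal (0,3), distance |1-0|+|0-3| = 4
Tile 7: at (1,1), goal (1,2), distance |1-1|+|1-2| = 1
Tile 14: at (1,2), goal (3,1), distance |1-3|+|2-1| = 3
Tile 12: at (2,0), goal (2,3), distance |2-2|+|0-3| = 3
Tile 5: at (2,1), goal (1,0), distance |2-1|+|1-0| = 2
Tile 10: at (2,2), goal (2,1), distance |2-2|+|2-1| = 1
Tile 15: at (2,3), goal (3,2), distance |2-3|+|3-2| = 2
Tile 8: at (3,0), goal (1,3), distance |3-1|+|0-3| = 5
Tile 9: at (3,1), goal (2,0), distance |3-2|+|1-0| = 2
Tile 1: at (3,2), goal (0,0), distance |3-0|+|2-0| = 5
Tile 11: at (3,3), goal (2,2), distance |3-2|+|3-2| = 2
Sum: 1 + 1 + 2 + 6 + 4 + 1 + 3 + 3 + 2 + 1 + 2 + 5 + 2 + 5 + 2 = 40

Answer: 40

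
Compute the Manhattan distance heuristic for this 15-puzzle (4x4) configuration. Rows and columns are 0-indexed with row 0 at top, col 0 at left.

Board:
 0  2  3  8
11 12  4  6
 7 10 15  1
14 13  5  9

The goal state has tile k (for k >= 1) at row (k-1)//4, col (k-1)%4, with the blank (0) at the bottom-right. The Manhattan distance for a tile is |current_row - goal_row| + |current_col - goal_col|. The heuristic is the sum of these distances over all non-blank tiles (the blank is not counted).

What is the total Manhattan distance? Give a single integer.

Answer: 30

Derivation:
Tile 2: at (0,1), goal (0,1), distance |0-0|+|1-1| = 0
Tile 3: at (0,2), goal (0,2), distance |0-0|+|2-2| = 0
Tile 8: at (0,3), goal (1,3), distance |0-1|+|3-3| = 1
Tile 11: at (1,0), goal (2,2), distance |1-2|+|0-2| = 3
Tile 12: at (1,1), goal (2,3), distance |1-2|+|1-3| = 3
Tile 4: at (1,2), goal (0,3), distance |1-0|+|2-3| = 2
Tile 6: at (1,3), goal (1,1), distance |1-1|+|3-1| = 2
Tile 7: at (2,0), goal (1,2), distance |2-1|+|0-2| = 3
Tile 10: at (2,1), goal (2,1), distance |2-2|+|1-1| = 0
Tile 15: at (2,2), goal (3,2), distance |2-3|+|2-2| = 1
Tile 1: at (2,3), goal (0,0), distance |2-0|+|3-0| = 5
Tile 14: at (3,0), goal (3,1), distance |3-3|+|0-1| = 1
Tile 13: at (3,1), goal (3,0), distance |3-3|+|1-0| = 1
Tile 5: at (3,2), goal (1,0), distance |3-1|+|2-0| = 4
Tile 9: at (3,3), goal (2,0), distance |3-2|+|3-0| = 4
Sum: 0 + 0 + 1 + 3 + 3 + 2 + 2 + 3 + 0 + 1 + 5 + 1 + 1 + 4 + 4 = 30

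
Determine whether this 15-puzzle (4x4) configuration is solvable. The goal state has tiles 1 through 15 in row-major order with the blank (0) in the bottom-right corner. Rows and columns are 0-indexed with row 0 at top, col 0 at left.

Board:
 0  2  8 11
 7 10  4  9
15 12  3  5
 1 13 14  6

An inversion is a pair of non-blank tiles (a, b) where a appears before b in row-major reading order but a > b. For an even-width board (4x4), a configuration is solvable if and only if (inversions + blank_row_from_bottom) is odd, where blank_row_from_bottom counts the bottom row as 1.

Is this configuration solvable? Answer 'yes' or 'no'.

Inversions: 47
Blank is in row 0 (0-indexed from top), which is row 4 counting from the bottom (bottom = 1).
47 + 4 = 51, which is odd, so the puzzle is solvable.

Answer: yes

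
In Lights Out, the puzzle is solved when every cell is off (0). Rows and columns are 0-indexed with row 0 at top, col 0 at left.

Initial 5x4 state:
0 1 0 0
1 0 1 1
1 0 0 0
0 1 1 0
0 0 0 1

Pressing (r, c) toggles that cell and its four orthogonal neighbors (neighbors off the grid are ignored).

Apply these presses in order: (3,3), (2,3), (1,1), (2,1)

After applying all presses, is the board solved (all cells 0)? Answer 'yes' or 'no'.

After press 1 at (3,3):
0 1 0 0
1 0 1 1
1 0 0 1
0 1 0 1
0 0 0 0

After press 2 at (2,3):
0 1 0 0
1 0 1 0
1 0 1 0
0 1 0 0
0 0 0 0

After press 3 at (1,1):
0 0 0 0
0 1 0 0
1 1 1 0
0 1 0 0
0 0 0 0

After press 4 at (2,1):
0 0 0 0
0 0 0 0
0 0 0 0
0 0 0 0
0 0 0 0

Lights still on: 0

Answer: yes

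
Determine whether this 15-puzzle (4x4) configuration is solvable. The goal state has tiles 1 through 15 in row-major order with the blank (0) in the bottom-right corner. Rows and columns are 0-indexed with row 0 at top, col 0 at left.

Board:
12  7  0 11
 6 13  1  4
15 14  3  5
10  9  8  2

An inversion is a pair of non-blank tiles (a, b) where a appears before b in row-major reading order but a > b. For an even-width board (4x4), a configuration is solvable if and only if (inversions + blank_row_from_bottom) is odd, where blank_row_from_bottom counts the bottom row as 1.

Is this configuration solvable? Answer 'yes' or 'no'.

Answer: no

Derivation:
Inversions: 62
Blank is in row 0 (0-indexed from top), which is row 4 counting from the bottom (bottom = 1).
62 + 4 = 66, which is even, so the puzzle is not solvable.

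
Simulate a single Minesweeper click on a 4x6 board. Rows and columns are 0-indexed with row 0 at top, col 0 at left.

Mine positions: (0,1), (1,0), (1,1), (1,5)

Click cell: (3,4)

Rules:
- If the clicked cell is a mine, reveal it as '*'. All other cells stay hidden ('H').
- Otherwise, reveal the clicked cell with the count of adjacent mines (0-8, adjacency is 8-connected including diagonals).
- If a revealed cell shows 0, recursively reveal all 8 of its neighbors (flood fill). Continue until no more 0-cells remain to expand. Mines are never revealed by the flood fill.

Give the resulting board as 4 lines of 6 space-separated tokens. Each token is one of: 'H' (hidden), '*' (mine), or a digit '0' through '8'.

H H 2 0 1 H
H H 2 0 1 H
2 2 1 0 1 1
0 0 0 0 0 0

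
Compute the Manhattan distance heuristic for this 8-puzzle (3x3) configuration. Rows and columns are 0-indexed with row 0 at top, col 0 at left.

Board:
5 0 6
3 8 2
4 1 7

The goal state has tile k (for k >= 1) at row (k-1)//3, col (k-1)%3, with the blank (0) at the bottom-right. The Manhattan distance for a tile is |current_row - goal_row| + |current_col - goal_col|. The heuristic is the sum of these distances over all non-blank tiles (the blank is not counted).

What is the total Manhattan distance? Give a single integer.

Answer: 15

Derivation:
Tile 5: at (0,0), goal (1,1), distance |0-1|+|0-1| = 2
Tile 6: at (0,2), goal (1,2), distance |0-1|+|2-2| = 1
Tile 3: at (1,0), goal (0,2), distance |1-0|+|0-2| = 3
Tile 8: at (1,1), goal (2,1), distance |1-2|+|1-1| = 1
Tile 2: at (1,2), goal (0,1), distance |1-0|+|2-1| = 2
Tile 4: at (2,0), goal (1,0), distance |2-1|+|0-0| = 1
Tile 1: at (2,1), goal (0,0), distance |2-0|+|1-0| = 3
Tile 7: at (2,2), goal (2,0), distance |2-2|+|2-0| = 2
Sum: 2 + 1 + 3 + 1 + 2 + 1 + 3 + 2 = 15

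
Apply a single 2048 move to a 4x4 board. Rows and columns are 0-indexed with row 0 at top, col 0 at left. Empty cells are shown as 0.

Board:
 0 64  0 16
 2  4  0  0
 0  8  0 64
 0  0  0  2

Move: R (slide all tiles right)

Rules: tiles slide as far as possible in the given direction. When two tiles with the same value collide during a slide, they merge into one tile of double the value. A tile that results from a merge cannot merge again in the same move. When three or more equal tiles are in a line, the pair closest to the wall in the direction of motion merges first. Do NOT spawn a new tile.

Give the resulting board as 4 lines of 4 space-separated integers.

Slide right:
row 0: [0, 64, 0, 16] -> [0, 0, 64, 16]
row 1: [2, 4, 0, 0] -> [0, 0, 2, 4]
row 2: [0, 8, 0, 64] -> [0, 0, 8, 64]
row 3: [0, 0, 0, 2] -> [0, 0, 0, 2]

Answer:  0  0 64 16
 0  0  2  4
 0  0  8 64
 0  0  0  2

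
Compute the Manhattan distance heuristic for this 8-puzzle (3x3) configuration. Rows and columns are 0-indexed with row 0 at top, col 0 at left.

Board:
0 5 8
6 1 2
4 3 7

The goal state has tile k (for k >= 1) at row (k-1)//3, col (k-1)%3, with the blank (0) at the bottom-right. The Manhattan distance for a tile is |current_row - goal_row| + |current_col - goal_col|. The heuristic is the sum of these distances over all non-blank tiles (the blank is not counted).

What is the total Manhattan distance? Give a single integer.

Tile 5: at (0,1), goal (1,1), distance |0-1|+|1-1| = 1
Tile 8: at (0,2), goal (2,1), distance |0-2|+|2-1| = 3
Tile 6: at (1,0), goal (1,2), distance |1-1|+|0-2| = 2
Tile 1: at (1,1), goal (0,0), distance |1-0|+|1-0| = 2
Tile 2: at (1,2), goal (0,1), distance |1-0|+|2-1| = 2
Tile 4: at (2,0), goal (1,0), distance |2-1|+|0-0| = 1
Tile 3: at (2,1), goal (0,2), distance |2-0|+|1-2| = 3
Tile 7: at (2,2), goal (2,0), distance |2-2|+|2-0| = 2
Sum: 1 + 3 + 2 + 2 + 2 + 1 + 3 + 2 = 16

Answer: 16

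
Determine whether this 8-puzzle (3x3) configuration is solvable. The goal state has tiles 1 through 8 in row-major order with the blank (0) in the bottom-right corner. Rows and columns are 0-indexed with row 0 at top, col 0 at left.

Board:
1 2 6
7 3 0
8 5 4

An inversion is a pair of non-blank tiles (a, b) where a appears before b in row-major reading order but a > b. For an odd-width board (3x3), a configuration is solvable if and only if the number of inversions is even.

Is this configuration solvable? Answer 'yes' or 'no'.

Inversions (pairs i<j in row-major order where tile[i] > tile[j] > 0): 9
9 is odd, so the puzzle is not solvable.

Answer: no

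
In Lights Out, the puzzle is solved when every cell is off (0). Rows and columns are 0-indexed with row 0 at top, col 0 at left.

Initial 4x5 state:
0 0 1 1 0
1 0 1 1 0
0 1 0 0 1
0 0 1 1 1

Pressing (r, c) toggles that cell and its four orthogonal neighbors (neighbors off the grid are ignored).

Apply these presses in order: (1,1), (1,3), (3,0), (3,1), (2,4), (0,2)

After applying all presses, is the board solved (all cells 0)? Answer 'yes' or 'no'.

After press 1 at (1,1):
0 1 1 1 0
0 1 0 1 0
0 0 0 0 1
0 0 1 1 1

After press 2 at (1,3):
0 1 1 0 0
0 1 1 0 1
0 0 0 1 1
0 0 1 1 1

After press 3 at (3,0):
0 1 1 0 0
0 1 1 0 1
1 0 0 1 1
1 1 1 1 1

After press 4 at (3,1):
0 1 1 0 0
0 1 1 0 1
1 1 0 1 1
0 0 0 1 1

After press 5 at (2,4):
0 1 1 0 0
0 1 1 0 0
1 1 0 0 0
0 0 0 1 0

After press 6 at (0,2):
0 0 0 1 0
0 1 0 0 0
1 1 0 0 0
0 0 0 1 0

Lights still on: 5

Answer: no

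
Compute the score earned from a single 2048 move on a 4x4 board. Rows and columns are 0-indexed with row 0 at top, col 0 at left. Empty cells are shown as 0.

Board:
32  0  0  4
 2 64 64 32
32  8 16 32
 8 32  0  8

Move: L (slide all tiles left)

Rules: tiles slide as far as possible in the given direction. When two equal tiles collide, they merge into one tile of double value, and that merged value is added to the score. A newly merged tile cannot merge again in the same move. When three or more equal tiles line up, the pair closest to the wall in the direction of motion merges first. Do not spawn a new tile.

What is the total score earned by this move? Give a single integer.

Answer: 128

Derivation:
Slide left:
row 0: [32, 0, 0, 4] -> [32, 4, 0, 0]  score +0 (running 0)
row 1: [2, 64, 64, 32] -> [2, 128, 32, 0]  score +128 (running 128)
row 2: [32, 8, 16, 32] -> [32, 8, 16, 32]  score +0 (running 128)
row 3: [8, 32, 0, 8] -> [8, 32, 8, 0]  score +0 (running 128)
Board after move:
 32   4   0   0
  2 128  32   0
 32   8  16  32
  8  32   8   0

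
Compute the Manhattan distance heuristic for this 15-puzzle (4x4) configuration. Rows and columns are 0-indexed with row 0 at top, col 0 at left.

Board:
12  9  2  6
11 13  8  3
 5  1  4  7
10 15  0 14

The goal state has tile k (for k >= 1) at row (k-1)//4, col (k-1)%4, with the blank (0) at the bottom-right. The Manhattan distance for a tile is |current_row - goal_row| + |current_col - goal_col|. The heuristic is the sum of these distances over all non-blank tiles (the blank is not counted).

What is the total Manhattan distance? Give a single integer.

Tile 12: at (0,0), goal (2,3), distance |0-2|+|0-3| = 5
Tile 9: at (0,1), goal (2,0), distance |0-2|+|1-0| = 3
Tile 2: at (0,2), goal (0,1), distance |0-0|+|2-1| = 1
Tile 6: at (0,3), goal (1,1), distance |0-1|+|3-1| = 3
Tile 11: at (1,0), goal (2,2), distance |1-2|+|0-2| = 3
Tile 13: at (1,1), goal (3,0), distance |1-3|+|1-0| = 3
Tile 8: at (1,2), goal (1,3), distance |1-1|+|2-3| = 1
Tile 3: at (1,3), goal (0,2), distance |1-0|+|3-2| = 2
Tile 5: at (2,0), goal (1,0), distance |2-1|+|0-0| = 1
Tile 1: at (2,1), goal (0,0), distance |2-0|+|1-0| = 3
Tile 4: at (2,2), goal (0,3), distance |2-0|+|2-3| = 3
Tile 7: at (2,3), goal (1,2), distance |2-1|+|3-2| = 2
Tile 10: at (3,0), goal (2,1), distance |3-2|+|0-1| = 2
Tile 15: at (3,1), goal (3,2), distance |3-3|+|1-2| = 1
Tile 14: at (3,3), goal (3,1), distance |3-3|+|3-1| = 2
Sum: 5 + 3 + 1 + 3 + 3 + 3 + 1 + 2 + 1 + 3 + 3 + 2 + 2 + 1 + 2 = 35

Answer: 35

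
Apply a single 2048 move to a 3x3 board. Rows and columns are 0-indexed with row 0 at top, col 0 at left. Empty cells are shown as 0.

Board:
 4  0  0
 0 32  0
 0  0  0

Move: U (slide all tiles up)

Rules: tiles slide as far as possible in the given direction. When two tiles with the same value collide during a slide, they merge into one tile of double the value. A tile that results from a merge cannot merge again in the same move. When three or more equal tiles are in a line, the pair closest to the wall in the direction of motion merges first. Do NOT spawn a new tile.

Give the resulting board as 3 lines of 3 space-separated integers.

Slide up:
col 0: [4, 0, 0] -> [4, 0, 0]
col 1: [0, 32, 0] -> [32, 0, 0]
col 2: [0, 0, 0] -> [0, 0, 0]

Answer:  4 32  0
 0  0  0
 0  0  0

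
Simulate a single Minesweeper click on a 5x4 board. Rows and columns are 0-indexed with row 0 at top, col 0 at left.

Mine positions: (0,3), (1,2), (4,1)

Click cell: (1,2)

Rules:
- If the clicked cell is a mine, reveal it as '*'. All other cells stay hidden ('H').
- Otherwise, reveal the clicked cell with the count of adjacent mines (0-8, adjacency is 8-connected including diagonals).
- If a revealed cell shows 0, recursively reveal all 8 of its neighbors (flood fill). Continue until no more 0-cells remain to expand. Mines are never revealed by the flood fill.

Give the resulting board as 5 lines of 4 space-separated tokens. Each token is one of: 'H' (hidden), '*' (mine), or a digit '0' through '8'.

H H H H
H H * H
H H H H
H H H H
H H H H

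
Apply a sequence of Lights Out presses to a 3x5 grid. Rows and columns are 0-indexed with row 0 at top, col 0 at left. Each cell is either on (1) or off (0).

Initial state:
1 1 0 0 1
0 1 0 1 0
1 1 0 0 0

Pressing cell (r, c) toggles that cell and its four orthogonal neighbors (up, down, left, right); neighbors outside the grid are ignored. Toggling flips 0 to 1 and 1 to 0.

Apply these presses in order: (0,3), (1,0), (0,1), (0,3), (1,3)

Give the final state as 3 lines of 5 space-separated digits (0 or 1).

Answer: 1 0 1 1 1
1 1 1 0 1
0 1 0 1 0

Derivation:
After press 1 at (0,3):
1 1 1 1 0
0 1 0 0 0
1 1 0 0 0

After press 2 at (1,0):
0 1 1 1 0
1 0 0 0 0
0 1 0 0 0

After press 3 at (0,1):
1 0 0 1 0
1 1 0 0 0
0 1 0 0 0

After press 4 at (0,3):
1 0 1 0 1
1 1 0 1 0
0 1 0 0 0

After press 5 at (1,3):
1 0 1 1 1
1 1 1 0 1
0 1 0 1 0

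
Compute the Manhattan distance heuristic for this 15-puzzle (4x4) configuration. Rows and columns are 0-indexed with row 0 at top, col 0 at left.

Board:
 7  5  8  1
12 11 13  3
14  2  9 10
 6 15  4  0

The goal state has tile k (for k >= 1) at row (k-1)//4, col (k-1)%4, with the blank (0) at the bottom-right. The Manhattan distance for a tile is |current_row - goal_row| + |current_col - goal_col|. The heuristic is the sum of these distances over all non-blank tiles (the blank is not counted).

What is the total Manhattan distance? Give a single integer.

Tile 7: (0,0)->(1,2) = 3
Tile 5: (0,1)->(1,0) = 2
Tile 8: (0,2)->(1,3) = 2
Tile 1: (0,3)->(0,0) = 3
Tile 12: (1,0)->(2,3) = 4
Tile 11: (1,1)->(2,2) = 2
Tile 13: (1,2)->(3,0) = 4
Tile 3: (1,3)->(0,2) = 2
Tile 14: (2,0)->(3,1) = 2
Tile 2: (2,1)->(0,1) = 2
Tile 9: (2,2)->(2,0) = 2
Tile 10: (2,3)->(2,1) = 2
Tile 6: (3,0)->(1,1) = 3
Tile 15: (3,1)->(3,2) = 1
Tile 4: (3,2)->(0,3) = 4
Sum: 3 + 2 + 2 + 3 + 4 + 2 + 4 + 2 + 2 + 2 + 2 + 2 + 3 + 1 + 4 = 38

Answer: 38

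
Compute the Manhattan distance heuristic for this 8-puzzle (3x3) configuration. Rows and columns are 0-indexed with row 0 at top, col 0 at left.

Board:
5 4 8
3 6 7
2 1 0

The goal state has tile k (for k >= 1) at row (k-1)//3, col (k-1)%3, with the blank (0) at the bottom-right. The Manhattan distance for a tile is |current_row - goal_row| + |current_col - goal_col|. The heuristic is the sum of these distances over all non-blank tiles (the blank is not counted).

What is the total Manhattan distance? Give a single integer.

Tile 5: at (0,0), goal (1,1), distance |0-1|+|0-1| = 2
Tile 4: at (0,1), goal (1,0), distance |0-1|+|1-0| = 2
Tile 8: at (0,2), goal (2,1), distance |0-2|+|2-1| = 3
Tile 3: at (1,0), goal (0,2), distance |1-0|+|0-2| = 3
Tile 6: at (1,1), goal (1,2), distance |1-1|+|1-2| = 1
Tile 7: at (1,2), goal (2,0), distance |1-2|+|2-0| = 3
Tile 2: at (2,0), goal (0,1), distance |2-0|+|0-1| = 3
Tile 1: at (2,1), goal (0,0), distance |2-0|+|1-0| = 3
Sum: 2 + 2 + 3 + 3 + 1 + 3 + 3 + 3 = 20

Answer: 20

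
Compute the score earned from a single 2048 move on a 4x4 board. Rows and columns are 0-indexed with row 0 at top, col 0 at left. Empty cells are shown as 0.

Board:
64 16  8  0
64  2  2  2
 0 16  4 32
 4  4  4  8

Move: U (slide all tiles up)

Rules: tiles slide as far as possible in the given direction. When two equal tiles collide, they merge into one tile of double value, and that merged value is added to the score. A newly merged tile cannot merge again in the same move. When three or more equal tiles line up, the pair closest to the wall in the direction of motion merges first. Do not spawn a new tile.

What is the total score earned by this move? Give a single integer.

Answer: 136

Derivation:
Slide up:
col 0: [64, 64, 0, 4] -> [128, 4, 0, 0]  score +128 (running 128)
col 1: [16, 2, 16, 4] -> [16, 2, 16, 4]  score +0 (running 128)
col 2: [8, 2, 4, 4] -> [8, 2, 8, 0]  score +8 (running 136)
col 3: [0, 2, 32, 8] -> [2, 32, 8, 0]  score +0 (running 136)
Board after move:
128  16   8   2
  4   2   2  32
  0  16   8   8
  0   4   0   0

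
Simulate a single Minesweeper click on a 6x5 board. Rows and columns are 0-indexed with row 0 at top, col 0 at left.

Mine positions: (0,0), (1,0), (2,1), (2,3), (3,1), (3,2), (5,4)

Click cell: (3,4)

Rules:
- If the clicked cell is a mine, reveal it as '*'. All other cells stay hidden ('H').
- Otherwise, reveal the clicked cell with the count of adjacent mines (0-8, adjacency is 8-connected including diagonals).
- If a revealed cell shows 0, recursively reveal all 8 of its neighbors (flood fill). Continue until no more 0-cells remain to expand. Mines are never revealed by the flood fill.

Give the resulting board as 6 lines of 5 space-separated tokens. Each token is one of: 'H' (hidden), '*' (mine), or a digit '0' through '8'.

H H H H H
H H H H H
H H H H H
H H H H 1
H H H H H
H H H H H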